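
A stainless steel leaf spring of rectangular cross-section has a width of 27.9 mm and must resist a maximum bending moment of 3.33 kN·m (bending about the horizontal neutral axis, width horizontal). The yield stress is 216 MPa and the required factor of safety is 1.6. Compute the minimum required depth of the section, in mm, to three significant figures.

σ_allow = 216/1.6 = 135.0 MPa.
For a rectangular section σ = 6M/(bh²), so h² = 6M/(b σ_allow) = 6×3330000/(27.9×135.0) = 5305 mm².
h = 72.83 mm.

h = 72.8 mm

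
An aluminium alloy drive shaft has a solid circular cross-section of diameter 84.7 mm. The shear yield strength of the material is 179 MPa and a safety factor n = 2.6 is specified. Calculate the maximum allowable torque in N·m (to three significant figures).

T_allow = 8210 N·m

τ_allow = 179/2.6 = 68.85 MPa.
For a solid shaft T_allow = τ_allow·πd³/16; πd³/16 = π×84.7³/16 = 119300 mm³.
T_allow = 68.85×119300 = 8.214×10^6 N·mm = 8214 N·m.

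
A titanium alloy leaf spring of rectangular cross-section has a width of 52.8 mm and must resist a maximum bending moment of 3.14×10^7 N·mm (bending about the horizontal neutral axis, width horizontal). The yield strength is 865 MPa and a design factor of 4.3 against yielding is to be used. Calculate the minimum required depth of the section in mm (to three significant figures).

σ_allow = 865/4.3 = 201.2 MPa.
For a rectangular section σ = 6M/(bh²), so h² = 6M/(b σ_allow) = 6×3.1400×10^7/(52.8×201.2) = 17740 mm².
h = 133.2 mm.

h = 133 mm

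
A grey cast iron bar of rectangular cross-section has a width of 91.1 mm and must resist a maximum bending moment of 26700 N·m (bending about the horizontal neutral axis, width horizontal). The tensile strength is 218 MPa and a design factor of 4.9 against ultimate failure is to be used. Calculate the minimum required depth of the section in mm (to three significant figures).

h = 199 mm

σ_allow = 218/4.9 = 44.49 MPa.
For a rectangular section σ = 6M/(bh²), so h² = 6M/(b σ_allow) = 6×2.6700×10^7/(91.1×44.49) = 39530 mm².
h = 198.8 mm.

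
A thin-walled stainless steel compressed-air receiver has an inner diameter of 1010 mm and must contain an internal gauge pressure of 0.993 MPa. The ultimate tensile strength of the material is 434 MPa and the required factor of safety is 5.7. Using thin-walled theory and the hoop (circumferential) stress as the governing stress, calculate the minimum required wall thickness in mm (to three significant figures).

t = 6.59 mm

σ_allow = 434/5.7 = 76.14 MPa.
Hoop stress σ_h = pD/(2t), so t = pD/(2σ_allow) = 0.993×1010/(2×76.14) = 6.586 mm.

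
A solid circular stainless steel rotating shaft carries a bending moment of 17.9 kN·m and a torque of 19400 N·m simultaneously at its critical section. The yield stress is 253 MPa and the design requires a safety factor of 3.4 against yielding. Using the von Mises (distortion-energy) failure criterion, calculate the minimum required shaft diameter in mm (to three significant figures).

d = 150 mm

σ_allow = σ_y/n = 253/3.4 = 74.41 MPa.
For a solid shaft σ_b = 32M/(πd³) and τ = 16T/(πd³), so the von Mises stress is σ' = (16/πd³)·√(4M²+3T²).
√(4M²+3T²) = √(4×(1.790×10^7)² + 3×(1.940×10^7)²) = 4.910×10^7 N·mm.
d³ = 16×4.910×10^7/(π×74.41) = 3.360×10^6 mm³.
d = 149.8 mm.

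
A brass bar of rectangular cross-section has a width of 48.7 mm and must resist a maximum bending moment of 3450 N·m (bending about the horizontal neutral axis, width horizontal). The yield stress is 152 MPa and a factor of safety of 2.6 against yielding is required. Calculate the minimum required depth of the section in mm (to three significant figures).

h = 85.3 mm

σ_allow = 152/2.6 = 58.46 MPa.
For a rectangular section σ = 6M/(bh²), so h² = 6M/(b σ_allow) = 6×3450000/(48.7×58.46) = 7271 mm².
h = 85.27 mm.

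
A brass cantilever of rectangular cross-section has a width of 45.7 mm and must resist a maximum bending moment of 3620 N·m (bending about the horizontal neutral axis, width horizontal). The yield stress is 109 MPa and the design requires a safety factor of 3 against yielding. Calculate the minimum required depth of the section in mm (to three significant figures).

σ_allow = 109/3 = 36.33 MPa.
For a rectangular section σ = 6M/(bh²), so h² = 6M/(b σ_allow) = 6×3620000/(45.7×36.33) = 13080 mm².
h = 114.4 mm.

h = 114 mm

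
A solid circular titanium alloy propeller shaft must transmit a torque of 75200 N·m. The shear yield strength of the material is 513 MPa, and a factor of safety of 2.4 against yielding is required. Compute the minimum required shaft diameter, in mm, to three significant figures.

d = 121 mm

Allowable shear stress τ_allow = 513/2.4 = 213.8 MPa.
For a solid shaft τ = 16T/(πd³), so d³ = 16T/(π τ_allow) = 16×7.5200×10^7/(π×213.8) = 1.792×10^6 mm³.
d = (1.792×10^6)^(1/3) = 121.5 mm.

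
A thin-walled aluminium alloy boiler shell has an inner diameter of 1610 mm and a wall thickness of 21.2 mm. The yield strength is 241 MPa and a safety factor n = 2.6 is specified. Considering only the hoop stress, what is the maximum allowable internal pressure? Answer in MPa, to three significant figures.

σ_allow = 241/2.6 = 92.69 MPa.
σ_h = pD/(2t) → p_allow = 2σ_allow t/D = 2×92.69×21.2/1610 = 2.441 MPa.

p_allow = 2.44 MPa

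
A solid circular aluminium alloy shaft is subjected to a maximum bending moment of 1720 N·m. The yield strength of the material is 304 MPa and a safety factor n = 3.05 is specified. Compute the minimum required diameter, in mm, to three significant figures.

d = 56.0 mm

σ_allow = 304/3.05 = 99.67 MPa.
For a solid circular section σ = 32M/(πd³), so d³ = 32M/(π σ_allow) = 32×1720000/(π×99.67) = 175800 mm³.
d = 56.02 mm.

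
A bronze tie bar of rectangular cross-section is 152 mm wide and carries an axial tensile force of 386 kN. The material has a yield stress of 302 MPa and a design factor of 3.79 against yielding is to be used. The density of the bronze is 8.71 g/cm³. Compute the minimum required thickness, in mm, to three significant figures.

t = 31.9 mm

σ_allow = 302/3.79 = 79.68 MPa.
Required area A = F/σ_allow = 386000/79.68 = 4844 mm².
t = A/w = 4844/152 = 31.87 mm.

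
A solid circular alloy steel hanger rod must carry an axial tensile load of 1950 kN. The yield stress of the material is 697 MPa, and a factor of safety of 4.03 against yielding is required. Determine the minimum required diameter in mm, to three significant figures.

d = 120 mm

Allowable stress σ_allow = 697/4.03 = 173.0 MPa.
Required area A = F/σ_allow = 1950000/173.0 = 11270 mm².
A = πd²/4 → d = √(4A/π) = 119.8 mm.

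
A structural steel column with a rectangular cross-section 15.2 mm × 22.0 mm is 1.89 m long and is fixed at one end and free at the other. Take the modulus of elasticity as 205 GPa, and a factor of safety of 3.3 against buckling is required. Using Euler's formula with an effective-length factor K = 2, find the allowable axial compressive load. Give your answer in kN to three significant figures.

Buckling occurs about the weak axis: I_min = h·b³/12 = 22.0×15.2³/12 = 6438 mm⁴ (b = 15.2 mm is the smaller dimension).
Effective length L_e = KL = 2×1.89 m = 3780 mm.
Euler critical load P_cr = π²EI/L_e² = π²×205000×6438/3780² = 911.7 N.
P_allow = P_cr/n = 911.7/3.3 = 276.3 N.

P_allow = 0.276 kN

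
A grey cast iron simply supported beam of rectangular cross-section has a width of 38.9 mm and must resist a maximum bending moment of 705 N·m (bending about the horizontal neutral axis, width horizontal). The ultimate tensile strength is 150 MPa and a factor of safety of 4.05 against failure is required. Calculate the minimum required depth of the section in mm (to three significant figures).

σ_allow = 150/4.05 = 37.04 MPa.
For a rectangular section σ = 6M/(bh²), so h² = 6M/(b σ_allow) = 6×705000/(38.9×37.04) = 2936 mm².
h = 54.18 mm.

h = 54.2 mm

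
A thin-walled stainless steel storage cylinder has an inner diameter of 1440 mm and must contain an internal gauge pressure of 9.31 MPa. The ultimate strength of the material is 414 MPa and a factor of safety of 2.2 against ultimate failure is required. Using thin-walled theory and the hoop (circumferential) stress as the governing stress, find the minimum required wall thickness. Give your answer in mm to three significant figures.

σ_allow = 414/2.2 = 188.2 MPa.
Hoop stress σ_h = pD/(2t), so t = pD/(2σ_allow) = 9.31×1440/(2×188.2) = 35.62 mm.

t = 35.6 mm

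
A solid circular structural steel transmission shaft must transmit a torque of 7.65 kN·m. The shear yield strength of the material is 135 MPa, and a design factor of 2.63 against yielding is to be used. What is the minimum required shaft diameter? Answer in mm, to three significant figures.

Allowable shear stress τ_allow = 135/2.63 = 51.33 MPa.
For a solid shaft τ = 16T/(πd³), so d³ = 16T/(π τ_allow) = 16×7650000/(π×51.33) = 759000 mm³.
d = (759000)^(1/3) = 91.22 mm.

d = 91.2 mm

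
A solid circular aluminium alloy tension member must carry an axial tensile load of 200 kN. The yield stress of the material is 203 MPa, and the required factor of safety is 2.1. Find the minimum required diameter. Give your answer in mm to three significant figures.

Allowable stress σ_allow = 203/2.1 = 96.67 MPa.
Required area A = F/σ_allow = 200000/96.67 = 2069 mm².
A = πd²/4 → d = √(4A/π) = 51.33 mm.

d = 51.3 mm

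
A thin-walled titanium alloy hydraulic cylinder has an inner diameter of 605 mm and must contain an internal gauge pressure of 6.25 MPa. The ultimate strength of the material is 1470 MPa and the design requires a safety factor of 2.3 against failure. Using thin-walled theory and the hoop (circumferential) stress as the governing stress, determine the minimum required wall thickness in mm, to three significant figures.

t = 2.96 mm

σ_allow = 1470/2.3 = 639.1 MPa.
Hoop stress σ_h = pD/(2t), so t = pD/(2σ_allow) = 6.25×605/(2×639.1) = 2.958 mm.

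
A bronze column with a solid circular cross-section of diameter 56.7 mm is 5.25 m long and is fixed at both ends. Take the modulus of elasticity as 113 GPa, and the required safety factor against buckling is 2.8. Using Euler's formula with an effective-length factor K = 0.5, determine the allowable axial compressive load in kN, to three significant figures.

P_allow = 29.3 kN

I = πd⁴/64 = π×56.7⁴/64 = 507300 mm⁴.
Effective length L_e = KL = 0.5×5.25 m = 2625 mm.
Euler critical load P_cr = π²EI/L_e² = π²×113000×507300/2625² = 82110 N.
P_allow = P_cr/n = 82110/2.8 = 29330 N.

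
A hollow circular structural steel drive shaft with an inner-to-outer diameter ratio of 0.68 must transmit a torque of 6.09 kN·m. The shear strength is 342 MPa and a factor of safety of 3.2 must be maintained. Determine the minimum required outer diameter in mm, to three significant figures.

d_o = 71.7 mm

τ_allow = 342/3.2 = 106.9 MPa.
For a hollow shaft τ = 16T/[πd_o³(1−k⁴)] with k = 0.68, so 1−k⁴ = 0.7862.
d_o³ = 16T/[π τ_allow (1−k⁴)] = 16×6090000/(π×106.9×0.7862) = 369100 mm³.
d_o = 71.73 mm.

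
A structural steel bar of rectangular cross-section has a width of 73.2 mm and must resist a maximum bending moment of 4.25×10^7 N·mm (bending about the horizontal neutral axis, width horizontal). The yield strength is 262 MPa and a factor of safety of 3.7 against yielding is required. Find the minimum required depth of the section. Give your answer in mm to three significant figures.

h = 222 mm

σ_allow = 262/3.7 = 70.81 MPa.
For a rectangular section σ = 6M/(bh²), so h² = 6M/(b σ_allow) = 6×4.2500×10^7/(73.2×70.81) = 49200 mm².
h = 221.8 mm.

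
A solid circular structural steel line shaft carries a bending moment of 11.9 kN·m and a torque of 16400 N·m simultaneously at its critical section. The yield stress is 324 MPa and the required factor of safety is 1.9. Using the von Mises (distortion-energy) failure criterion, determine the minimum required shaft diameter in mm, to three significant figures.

d = 103 mm

σ_allow = σ_y/n = 324/1.9 = 170.5 MPa.
For a solid shaft σ_b = 32M/(πd³) and τ = 16T/(πd³), so the von Mises stress is σ' = (16/πd³)·√(4M²+3T²).
√(4M²+3T²) = √(4×(1.190×10^7)² + 3×(1.640×10^7)²) = 3.706×10^7 N·mm.
d³ = 16×3.706×10^7/(π×170.5) = 1.107×10^6 mm³.
d = 103.4 mm.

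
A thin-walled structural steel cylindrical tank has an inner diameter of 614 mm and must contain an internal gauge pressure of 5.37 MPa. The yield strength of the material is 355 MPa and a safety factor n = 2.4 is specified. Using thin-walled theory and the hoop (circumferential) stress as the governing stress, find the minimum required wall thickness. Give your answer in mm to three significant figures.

t = 11.1 mm

σ_allow = 355/2.4 = 147.9 MPa.
Hoop stress σ_h = pD/(2t), so t = pD/(2σ_allow) = 5.37×614/(2×147.9) = 11.15 mm.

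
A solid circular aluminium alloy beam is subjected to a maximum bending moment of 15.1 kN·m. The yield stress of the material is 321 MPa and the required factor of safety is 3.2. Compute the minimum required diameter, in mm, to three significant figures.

σ_allow = 321/3.2 = 100.3 MPa.
For a solid circular section σ = 32M/(πd³), so d³ = 32M/(π σ_allow) = 32×1.5100×10^7/(π×100.3) = 1.533×10^6 mm³.
d = 115.3 mm.

d = 115 mm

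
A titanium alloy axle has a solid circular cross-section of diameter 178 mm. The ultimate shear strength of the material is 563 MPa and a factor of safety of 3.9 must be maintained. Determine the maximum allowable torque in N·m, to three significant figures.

τ_allow = 563/3.9 = 144.4 MPa.
For a solid shaft T_allow = τ_allow·πd³/16; πd³/16 = π×178³/16 = 1.107×10^6 mm³.
T_allow = 144.4×1.107×10^6 = 1.599×10^8 N·mm = 159900 N·m.

T_allow = 1.60×10^5 N·m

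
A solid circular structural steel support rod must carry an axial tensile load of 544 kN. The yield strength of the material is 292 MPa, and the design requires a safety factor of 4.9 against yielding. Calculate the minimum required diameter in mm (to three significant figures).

Allowable stress σ_allow = 292/4.9 = 59.59 MPa.
Required area A = F/σ_allow = 544000/59.59 = 9129 mm².
A = πd²/4 → d = √(4A/π) = 107.8 mm.

d = 108 mm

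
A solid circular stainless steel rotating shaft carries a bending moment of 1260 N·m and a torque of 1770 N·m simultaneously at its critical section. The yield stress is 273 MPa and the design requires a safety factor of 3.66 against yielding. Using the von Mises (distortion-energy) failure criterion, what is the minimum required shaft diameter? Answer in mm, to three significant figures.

d = 64.7 mm

σ_allow = σ_y/n = 273/3.66 = 74.59 MPa.
For a solid shaft σ_b = 32M/(πd³) and τ = 16T/(πd³), so the von Mises stress is σ' = (16/πd³)·√(4M²+3T²).
√(4M²+3T²) = √(4×(1.260×10^6)² + 3×(1.770×10^6)²) = 3.969×10^6 N·mm.
d³ = 16×3.969×10^6/(π×74.59) = 271000 mm³.
d = 64.71 mm.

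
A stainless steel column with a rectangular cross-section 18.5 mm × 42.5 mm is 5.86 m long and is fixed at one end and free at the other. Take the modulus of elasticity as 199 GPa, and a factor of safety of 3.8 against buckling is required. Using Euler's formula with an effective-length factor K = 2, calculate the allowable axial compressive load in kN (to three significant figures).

P_allow = 0.0844 kN

Buckling occurs about the weak axis: I_min = h·b³/12 = 42.5×18.5³/12 = 22420 mm⁴ (b = 18.5 mm is the smaller dimension).
Effective length L_e = KL = 2×5.86 m = 11720 mm.
Euler critical load P_cr = π²EI/L_e² = π²×199000×22420/11720² = 320.6 N.
P_allow = P_cr/n = 320.6/3.8 = 84.38 N.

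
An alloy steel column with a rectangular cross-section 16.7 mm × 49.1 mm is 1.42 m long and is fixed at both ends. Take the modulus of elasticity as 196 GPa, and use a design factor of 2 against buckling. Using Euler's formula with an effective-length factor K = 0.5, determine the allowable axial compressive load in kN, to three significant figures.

P_allow = 36.6 kN

Buckling occurs about the weak axis: I_min = h·b³/12 = 49.1×16.7³/12 = 19060 mm⁴ (b = 16.7 mm is the smaller dimension).
Effective length L_e = KL = 0.5×1.42 m = 710.0 mm.
Euler critical load P_cr = π²EI/L_e² = π²×196000×19060/710.0² = 73130 N.
P_allow = P_cr/n = 73130/2 = 36560 N.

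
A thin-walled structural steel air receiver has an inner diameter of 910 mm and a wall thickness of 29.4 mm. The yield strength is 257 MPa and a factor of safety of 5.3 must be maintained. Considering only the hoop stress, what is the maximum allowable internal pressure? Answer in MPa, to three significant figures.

σ_allow = 257/5.3 = 48.49 MPa.
σ_h = pD/(2t) → p_allow = 2σ_allow t/D = 2×48.49×29.4/910 = 3.133 MPa.

p_allow = 3.13 MPa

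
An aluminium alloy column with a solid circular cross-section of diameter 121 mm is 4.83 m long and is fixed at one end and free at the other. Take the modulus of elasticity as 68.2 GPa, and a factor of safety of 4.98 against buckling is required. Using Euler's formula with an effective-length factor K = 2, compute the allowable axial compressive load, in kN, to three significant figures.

P_allow = 15.2 kN

I = πd⁴/64 = π×121⁴/64 = 1.052×10^7 mm⁴.
Effective length L_e = KL = 2×4.83 m = 9660 mm.
Euler critical load P_cr = π²EI/L_e² = π²×68200×1.052×10^7/9660² = 75900 N.
P_allow = P_cr/n = 75900/4.98 = 15240 N.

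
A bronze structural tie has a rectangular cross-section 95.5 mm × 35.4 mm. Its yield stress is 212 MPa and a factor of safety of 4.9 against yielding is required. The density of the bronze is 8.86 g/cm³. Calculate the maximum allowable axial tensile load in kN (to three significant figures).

F_allow = 146 kN

σ_allow = 212/4.9 = 43.27 MPa.
A = 95.5×35.4 = 3381 mm².
F_allow = σ_allow × A = 43.27×3381 = 146300 N.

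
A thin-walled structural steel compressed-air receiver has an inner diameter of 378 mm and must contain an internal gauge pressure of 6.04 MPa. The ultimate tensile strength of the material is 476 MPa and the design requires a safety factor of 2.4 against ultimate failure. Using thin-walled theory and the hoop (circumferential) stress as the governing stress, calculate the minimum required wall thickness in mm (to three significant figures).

σ_allow = 476/2.4 = 198.3 MPa.
Hoop stress σ_h = pD/(2t), so t = pD/(2σ_allow) = 6.04×378/(2×198.3) = 5.756 mm.

t = 5.76 mm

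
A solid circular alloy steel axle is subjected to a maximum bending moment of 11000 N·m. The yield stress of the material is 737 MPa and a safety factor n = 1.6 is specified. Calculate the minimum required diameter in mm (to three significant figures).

d = 62.4 mm

σ_allow = 737/1.6 = 460.6 MPa.
For a solid circular section σ = 32M/(πd³), so d³ = 32M/(π σ_allow) = 32×1.1000×10^7/(π×460.6) = 243200 mm³.
d = 62.42 mm.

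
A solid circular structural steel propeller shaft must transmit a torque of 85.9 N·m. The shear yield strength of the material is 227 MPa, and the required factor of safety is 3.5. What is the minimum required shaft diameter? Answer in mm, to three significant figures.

d = 18.9 mm

Allowable shear stress τ_allow = 227/3.5 = 64.86 MPa.
For a solid shaft τ = 16T/(πd³), so d³ = 16T/(π τ_allow) = 16×85900/(π×64.86) = 6745 mm³.
d = (6745)^(1/3) = 18.89 mm.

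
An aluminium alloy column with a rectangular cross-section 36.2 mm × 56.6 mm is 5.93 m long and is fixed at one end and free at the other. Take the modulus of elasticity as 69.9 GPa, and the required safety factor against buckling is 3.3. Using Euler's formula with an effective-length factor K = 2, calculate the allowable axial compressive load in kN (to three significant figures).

Buckling occurs about the weak axis: I_min = h·b³/12 = 56.6×36.2³/12 = 223700 mm⁴ (b = 36.2 mm is the smaller dimension).
Effective length L_e = KL = 2×5.93 m = 11860 mm.
Euler critical load P_cr = π²EI/L_e² = π²×69900×223700/11860² = 1097 N.
P_allow = P_cr/n = 1097/3.3 = 332.5 N.

P_allow = 0.333 kN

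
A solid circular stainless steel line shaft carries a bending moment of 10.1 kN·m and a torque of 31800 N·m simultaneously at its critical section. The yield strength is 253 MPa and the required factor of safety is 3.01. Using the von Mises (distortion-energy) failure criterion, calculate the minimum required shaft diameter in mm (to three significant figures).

d = 153 mm

σ_allow = σ_y/n = 253/3.01 = 84.05 MPa.
For a solid shaft σ_b = 32M/(πd³) and τ = 16T/(πd³), so the von Mises stress is σ' = (16/πd³)·√(4M²+3T²).
√(4M²+3T²) = √(4×(1.010×10^7)² + 3×(3.180×10^7)²) = 5.867×10^7 N·mm.
d³ = 16×5.867×10^7/(π×84.05) = 3.555×10^6 mm³.
d = 152.6 mm.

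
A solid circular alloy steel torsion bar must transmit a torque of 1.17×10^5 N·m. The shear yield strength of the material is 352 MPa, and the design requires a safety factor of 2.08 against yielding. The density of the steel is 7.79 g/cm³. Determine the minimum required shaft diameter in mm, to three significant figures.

d = 152 mm

Allowable shear stress τ_allow = 352/2.08 = 169.2 MPa.
For a solid shaft τ = 16T/(πd³), so d³ = 16T/(π τ_allow) = 16×1.1700×10^8/(π×169.2) = 3.521×10^6 mm³.
d = (3.521×10^6)^(1/3) = 152.1 mm.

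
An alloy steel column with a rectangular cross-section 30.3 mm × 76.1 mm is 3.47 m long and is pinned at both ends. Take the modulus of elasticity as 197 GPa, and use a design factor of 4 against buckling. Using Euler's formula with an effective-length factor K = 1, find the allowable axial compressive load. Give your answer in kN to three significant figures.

Buckling occurs about the weak axis: I_min = h·b³/12 = 76.1×30.3³/12 = 176400 mm⁴ (b = 30.3 mm is the smaller dimension).
Effective length L_e = KL = 1×3.47 m = 3470 mm.
Euler critical load P_cr = π²EI/L_e² = π²×197000×176400/3470² = 28490 N.
P_allow = P_cr/n = 28490/4 = 7122 N.

P_allow = 7.12 kN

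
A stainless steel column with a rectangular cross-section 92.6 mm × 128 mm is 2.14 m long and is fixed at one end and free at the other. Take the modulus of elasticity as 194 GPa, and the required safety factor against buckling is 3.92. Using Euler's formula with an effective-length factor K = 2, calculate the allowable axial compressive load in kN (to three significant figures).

Buckling occurs about the weak axis: I_min = h·b³/12 = 128×92.6³/12 = 8.470×10^6 mm⁴ (b = 92.6 mm is the smaller dimension).
Effective length L_e = KL = 2×2.14 m = 4280 mm.
Euler critical load P_cr = π²EI/L_e² = π²×194000×8.470×10^6/4280² = 885300 N.
P_allow = P_cr/n = 885300/3.92 = 225800 N.

P_allow = 226 kN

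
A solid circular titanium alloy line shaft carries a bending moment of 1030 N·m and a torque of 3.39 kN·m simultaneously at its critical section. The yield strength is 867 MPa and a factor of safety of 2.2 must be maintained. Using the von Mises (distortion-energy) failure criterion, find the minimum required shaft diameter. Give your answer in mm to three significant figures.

σ_allow = σ_y/n = 867/2.2 = 394.1 MPa.
For a solid shaft σ_b = 32M/(πd³) and τ = 16T/(πd³), so the von Mises stress is σ' = (16/πd³)·√(4M²+3T²).
√(4M²+3T²) = √(4×(1.030×10^6)² + 3×(3.390×10^6)²) = 6.223×10^6 N·mm.
d³ = 16×6.223×10^6/(π×394.1) = 80420 mm³.
d = 43.16 mm.

d = 43.2 mm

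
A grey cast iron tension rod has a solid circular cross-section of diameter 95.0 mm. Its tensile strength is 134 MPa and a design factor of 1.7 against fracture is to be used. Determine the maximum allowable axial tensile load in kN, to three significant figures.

σ_allow = 134/1.7 = 78.82 MPa.
A = πd²/4 = π×95.0²/4 = 7088 mm².
F_allow = σ_allow × A = 78.82×7088 = 558700 N.

F_allow = 559 kN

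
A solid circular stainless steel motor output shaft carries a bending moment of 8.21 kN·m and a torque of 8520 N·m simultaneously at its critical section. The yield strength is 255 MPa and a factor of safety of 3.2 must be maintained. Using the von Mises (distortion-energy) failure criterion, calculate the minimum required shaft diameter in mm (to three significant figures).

σ_allow = σ_y/n = 255/3.2 = 79.69 MPa.
For a solid shaft σ_b = 32M/(πd³) and τ = 16T/(πd³), so the von Mises stress is σ' = (16/πd³)·√(4M²+3T²).
√(4M²+3T²) = √(4×(8.210×10^6)² + 3×(8.520×10^6)²) = 2.208×10^7 N·mm.
d³ = 16×2.208×10^7/(π×79.69) = 1.411×10^6 mm³.
d = 112.2 mm.

d = 112 mm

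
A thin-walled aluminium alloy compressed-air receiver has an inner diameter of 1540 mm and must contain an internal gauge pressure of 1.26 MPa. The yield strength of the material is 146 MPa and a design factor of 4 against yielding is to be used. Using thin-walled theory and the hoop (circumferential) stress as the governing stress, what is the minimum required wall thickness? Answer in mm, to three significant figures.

t = 26.6 mm

σ_allow = 146/4 = 36.50 MPa.
Hoop stress σ_h = pD/(2t), so t = pD/(2σ_allow) = 1.26×1540/(2×36.50) = 26.58 mm.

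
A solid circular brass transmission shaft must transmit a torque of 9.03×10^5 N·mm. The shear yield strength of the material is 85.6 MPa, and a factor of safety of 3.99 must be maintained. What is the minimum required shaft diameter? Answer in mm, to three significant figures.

Allowable shear stress τ_allow = 85.6/3.99 = 21.45 MPa.
For a solid shaft τ = 16T/(πd³), so d³ = 16T/(π τ_allow) = 16×903000/(π×21.45) = 214400 mm³.
d = (214400)^(1/3) = 59.85 mm.

d = 59.8 mm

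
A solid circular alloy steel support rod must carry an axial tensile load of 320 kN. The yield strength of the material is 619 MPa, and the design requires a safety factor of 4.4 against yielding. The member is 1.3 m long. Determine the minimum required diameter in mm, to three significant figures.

Allowable stress σ_allow = 619/4.4 = 140.7 MPa.
Required area A = F/σ_allow = 320000/140.7 = 2275 mm².
A = πd²/4 → d = √(4A/π) = 53.82 mm.

d = 53.8 mm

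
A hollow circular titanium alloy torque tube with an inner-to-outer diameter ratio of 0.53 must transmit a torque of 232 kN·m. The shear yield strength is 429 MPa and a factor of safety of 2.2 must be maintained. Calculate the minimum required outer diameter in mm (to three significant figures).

τ_allow = 429/2.2 = 195.0 MPa.
For a hollow shaft τ = 16T/[πd_o³(1−k⁴)] with k = 0.53, so 1−k⁴ = 0.9211.
d_o³ = 16T/[π τ_allow (1−k⁴)] = 16×2.3200×10^8/(π×195.0×0.9211) = 6.578×10^6 mm³.
d_o = 187.4 mm.

d_o = 187 mm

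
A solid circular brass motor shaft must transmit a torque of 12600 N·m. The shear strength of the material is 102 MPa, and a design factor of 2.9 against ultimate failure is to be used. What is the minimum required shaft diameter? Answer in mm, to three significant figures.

Allowable shear stress τ_allow = 102/2.9 = 35.17 MPa.
For a solid shaft τ = 16T/(πd³), so d³ = 16T/(π τ_allow) = 16×1.2600×10^7/(π×35.17) = 1.824×10^6 mm³.
d = (1.824×10^6)^(1/3) = 122.2 mm.

d = 122 mm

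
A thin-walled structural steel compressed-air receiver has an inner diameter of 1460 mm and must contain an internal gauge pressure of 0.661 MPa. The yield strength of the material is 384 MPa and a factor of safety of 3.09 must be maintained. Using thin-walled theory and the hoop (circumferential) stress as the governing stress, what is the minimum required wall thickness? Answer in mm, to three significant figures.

t = 3.88 mm

σ_allow = 384/3.09 = 124.3 MPa.
Hoop stress σ_h = pD/(2t), so t = pD/(2σ_allow) = 0.661×1460/(2×124.3) = 3.883 mm.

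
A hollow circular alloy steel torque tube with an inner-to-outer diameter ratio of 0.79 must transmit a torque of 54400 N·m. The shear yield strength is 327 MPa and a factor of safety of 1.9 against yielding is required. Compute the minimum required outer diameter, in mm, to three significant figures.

d_o = 138 mm

τ_allow = 327/1.9 = 172.1 MPa.
For a hollow shaft τ = 16T/[πd_o³(1−k⁴)] with k = 0.79, so 1−k⁴ = 0.6105.
d_o³ = 16T/[π τ_allow (1−k⁴)] = 16×5.4400×10^7/(π×172.1×0.6105) = 2.637×10^6 mm³.
d_o = 138.2 mm.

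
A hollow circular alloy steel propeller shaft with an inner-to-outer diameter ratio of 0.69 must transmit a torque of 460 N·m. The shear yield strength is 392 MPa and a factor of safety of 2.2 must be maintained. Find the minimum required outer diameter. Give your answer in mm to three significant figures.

d_o = 25.7 mm

τ_allow = 392/2.2 = 178.2 MPa.
For a hollow shaft τ = 16T/[πd_o³(1−k⁴)] with k = 0.69, so 1−k⁴ = 0.7733.
d_o³ = 16T/[π τ_allow (1−k⁴)] = 16×460000/(π×178.2×0.7733) = 17000 mm³.
d_o = 25.71 mm.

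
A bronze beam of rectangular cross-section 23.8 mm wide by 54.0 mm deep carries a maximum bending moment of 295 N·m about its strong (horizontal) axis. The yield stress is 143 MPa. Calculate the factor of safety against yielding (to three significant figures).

n = 5.61

Section modulus S = bh²/6 = 23.8×54.0²/6 = 11570 mm³.
σ = M/S = 295000/11570 = 25.50 MPa.
n = 143/25.50 = 5.607.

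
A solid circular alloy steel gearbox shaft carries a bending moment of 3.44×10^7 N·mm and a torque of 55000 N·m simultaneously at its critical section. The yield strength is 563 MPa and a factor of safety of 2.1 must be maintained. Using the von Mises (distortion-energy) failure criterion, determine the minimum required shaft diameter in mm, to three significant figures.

d = 131 mm

σ_allow = σ_y/n = 563/2.1 = 268.1 MPa.
For a solid shaft σ_b = 32M/(πd³) and τ = 16T/(πd³), so the von Mises stress is σ' = (16/πd³)·√(4M²+3T²).
√(4M²+3T²) = √(4×(3.440×10^7)² + 3×(5.500×10^7)²) = 1.175×10^8 N·mm.
d³ = 16×1.175×10^8/(π×268.1) = 2.232×10^6 mm³.
d = 130.7 mm.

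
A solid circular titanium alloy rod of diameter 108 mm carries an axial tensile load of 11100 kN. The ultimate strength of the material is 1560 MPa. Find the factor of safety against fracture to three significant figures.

n = 1.29

A = πd²/4 = 9161 mm².
σ = F/A = 1.1100×10^7/9161 = 1212 MPa.
n = 1560/1212 = 1.287.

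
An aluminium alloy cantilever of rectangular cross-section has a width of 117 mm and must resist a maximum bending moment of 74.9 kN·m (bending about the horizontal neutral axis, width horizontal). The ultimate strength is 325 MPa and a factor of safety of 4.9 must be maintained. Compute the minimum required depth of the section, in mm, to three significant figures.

σ_allow = 325/4.9 = 66.33 MPa.
For a rectangular section σ = 6M/(bh²), so h² = 6M/(b σ_allow) = 6×7.4900×10^7/(117×66.33) = 57910 mm².
h = 240.6 mm.

h = 241 mm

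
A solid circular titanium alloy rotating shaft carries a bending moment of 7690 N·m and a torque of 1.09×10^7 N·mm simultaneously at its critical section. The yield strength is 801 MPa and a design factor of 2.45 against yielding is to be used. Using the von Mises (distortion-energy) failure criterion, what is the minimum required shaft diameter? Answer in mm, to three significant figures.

d = 72.4 mm

σ_allow = σ_y/n = 801/2.45 = 326.9 MPa.
For a solid shaft σ_b = 32M/(πd³) and τ = 16T/(πd³), so the von Mises stress is σ' = (16/πd³)·√(4M²+3T²).
√(4M²+3T²) = √(4×(7.690×10^6)² + 3×(1.090×10^7)²) = 2.435×10^7 N·mm.
d³ = 16×2.435×10^7/(π×326.9) = 379300 mm³.
d = 72.39 mm.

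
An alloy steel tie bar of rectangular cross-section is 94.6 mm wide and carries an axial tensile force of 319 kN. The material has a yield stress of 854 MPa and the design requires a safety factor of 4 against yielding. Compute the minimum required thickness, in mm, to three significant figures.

σ_allow = 854/4 = 213.5 MPa.
Required area A = F/σ_allow = 319000/213.5 = 1494 mm².
t = A/w = 1494/94.6 = 15.79 mm.

t = 15.8 mm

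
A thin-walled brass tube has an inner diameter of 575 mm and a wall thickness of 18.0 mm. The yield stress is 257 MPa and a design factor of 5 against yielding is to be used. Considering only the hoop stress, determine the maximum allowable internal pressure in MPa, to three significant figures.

σ_allow = 257/5 = 51.40 MPa.
σ_h = pD/(2t) → p_allow = 2σ_allow t/D = 2×51.40×18.0/575 = 3.218 MPa.

p_allow = 3.22 MPa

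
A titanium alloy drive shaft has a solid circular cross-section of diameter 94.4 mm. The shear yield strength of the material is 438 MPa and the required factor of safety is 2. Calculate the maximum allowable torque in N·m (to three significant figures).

T_allow = 36200 N·m

τ_allow = 438/2 = 219.0 MPa.
For a solid shaft T_allow = τ_allow·πd³/16; πd³/16 = π×94.4³/16 = 165200 mm³.
T_allow = 219.0×165200 = 3.617×10^7 N·mm = 36170 N·m.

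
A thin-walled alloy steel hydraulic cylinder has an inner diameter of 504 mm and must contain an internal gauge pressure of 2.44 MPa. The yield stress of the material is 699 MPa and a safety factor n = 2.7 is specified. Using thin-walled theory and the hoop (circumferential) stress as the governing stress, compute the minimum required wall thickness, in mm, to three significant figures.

t = 2.38 mm

σ_allow = 699/2.7 = 258.9 MPa.
Hoop stress σ_h = pD/(2t), so t = pD/(2σ_allow) = 2.44×504/(2×258.9) = 2.375 mm.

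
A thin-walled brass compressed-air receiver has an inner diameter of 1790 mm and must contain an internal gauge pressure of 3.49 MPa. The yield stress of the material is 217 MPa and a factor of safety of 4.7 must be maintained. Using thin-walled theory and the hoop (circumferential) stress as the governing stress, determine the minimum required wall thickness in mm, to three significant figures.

t = 67.7 mm

σ_allow = 217/4.7 = 46.17 MPa.
Hoop stress σ_h = pD/(2t), so t = pD/(2σ_allow) = 3.49×1790/(2×46.17) = 67.65 mm.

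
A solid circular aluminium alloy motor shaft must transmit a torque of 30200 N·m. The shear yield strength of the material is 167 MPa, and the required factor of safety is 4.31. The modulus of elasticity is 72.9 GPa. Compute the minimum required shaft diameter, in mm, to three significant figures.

d = 158 mm

Allowable shear stress τ_allow = 167/4.31 = 38.75 MPa.
For a solid shaft τ = 16T/(πd³), so d³ = 16T/(π τ_allow) = 16×3.0200×10^7/(π×38.75) = 3.970×10^6 mm³.
d = (3.970×10^6)^(1/3) = 158.3 mm.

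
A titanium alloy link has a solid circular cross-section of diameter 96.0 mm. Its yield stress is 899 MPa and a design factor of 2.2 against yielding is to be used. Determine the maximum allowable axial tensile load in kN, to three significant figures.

F_allow = 2960 kN

σ_allow = 899/2.2 = 408.6 MPa.
A = πd²/4 = π×96.0²/4 = 7238 mm².
F_allow = σ_allow × A = 408.6×7238 = 2.958×10^6 N.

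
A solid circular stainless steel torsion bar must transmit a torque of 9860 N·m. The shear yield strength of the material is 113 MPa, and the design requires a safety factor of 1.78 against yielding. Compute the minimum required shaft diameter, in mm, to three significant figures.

d = 92.5 mm

Allowable shear stress τ_allow = 113/1.78 = 63.48 MPa.
For a solid shaft τ = 16T/(πd³), so d³ = 16T/(π τ_allow) = 16×9860000/(π×63.48) = 791000 mm³.
d = (791000)^(1/3) = 92.48 mm.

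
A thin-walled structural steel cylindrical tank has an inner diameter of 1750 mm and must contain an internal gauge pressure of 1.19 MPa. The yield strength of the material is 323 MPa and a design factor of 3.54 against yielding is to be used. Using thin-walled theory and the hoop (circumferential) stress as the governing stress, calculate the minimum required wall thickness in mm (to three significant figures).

t = 11.4 mm

σ_allow = 323/3.54 = 91.24 MPa.
Hoop stress σ_h = pD/(2t), so t = pD/(2σ_allow) = 1.19×1750/(2×91.24) = 11.41 mm.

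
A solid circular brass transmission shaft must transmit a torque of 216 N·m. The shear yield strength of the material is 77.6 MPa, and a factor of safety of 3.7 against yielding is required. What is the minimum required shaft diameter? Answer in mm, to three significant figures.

d = 37.4 mm

Allowable shear stress τ_allow = 77.6/3.7 = 20.97 MPa.
For a solid shaft τ = 16T/(πd³), so d³ = 16T/(π τ_allow) = 16×216000/(π×20.97) = 52450 mm³.
d = (52450)^(1/3) = 37.43 mm.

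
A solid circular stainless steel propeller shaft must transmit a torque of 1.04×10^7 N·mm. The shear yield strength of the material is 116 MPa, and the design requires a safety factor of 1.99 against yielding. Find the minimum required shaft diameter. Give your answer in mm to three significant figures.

d = 96.9 mm

Allowable shear stress τ_allow = 116/1.99 = 58.29 MPa.
For a solid shaft τ = 16T/(πd³), so d³ = 16T/(π τ_allow) = 16×1.0400×10^7/(π×58.29) = 908700 mm³.
d = (908700)^(1/3) = 96.86 mm.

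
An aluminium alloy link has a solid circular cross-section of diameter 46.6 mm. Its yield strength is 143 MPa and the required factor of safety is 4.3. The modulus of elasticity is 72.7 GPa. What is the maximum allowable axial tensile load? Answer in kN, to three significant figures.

F_allow = 56.7 kN

σ_allow = 143/4.3 = 33.26 MPa.
A = πd²/4 = π×46.6²/4 = 1706 mm².
F_allow = σ_allow × A = 33.26×1706 = 56720 N.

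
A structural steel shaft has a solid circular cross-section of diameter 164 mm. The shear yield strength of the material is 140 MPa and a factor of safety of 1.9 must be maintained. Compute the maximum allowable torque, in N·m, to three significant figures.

T_allow = 63800 N·m

τ_allow = 140/1.9 = 73.68 MPa.
For a solid shaft T_allow = τ_allow·πd³/16; πd³/16 = π×164³/16 = 866100 mm³.
T_allow = 73.68×866100 = 6.382×10^7 N·mm = 63820 N·m.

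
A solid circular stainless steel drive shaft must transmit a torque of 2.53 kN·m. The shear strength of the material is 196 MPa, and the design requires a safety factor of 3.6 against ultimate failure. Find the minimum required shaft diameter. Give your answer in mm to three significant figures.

Allowable shear stress τ_allow = 196/3.6 = 54.44 MPa.
For a solid shaft τ = 16T/(πd³), so d³ = 16T/(π τ_allow) = 16×2530000/(π×54.44) = 236700 mm³.
d = (236700)^(1/3) = 61.86 mm.

d = 61.9 mm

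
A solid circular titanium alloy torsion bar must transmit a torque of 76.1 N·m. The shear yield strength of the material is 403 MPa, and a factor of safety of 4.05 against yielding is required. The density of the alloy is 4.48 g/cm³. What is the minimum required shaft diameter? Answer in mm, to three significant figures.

d = 15.7 mm

Allowable shear stress τ_allow = 403/4.05 = 99.51 MPa.
For a solid shaft τ = 16T/(πd³), so d³ = 16T/(π τ_allow) = 16×76100/(π×99.51) = 3895 mm³.
d = (3895)^(1/3) = 15.73 mm.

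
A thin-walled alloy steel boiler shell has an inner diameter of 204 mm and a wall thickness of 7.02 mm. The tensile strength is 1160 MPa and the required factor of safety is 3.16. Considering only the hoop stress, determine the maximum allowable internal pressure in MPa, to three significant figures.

σ_allow = 1160/3.16 = 367.1 MPa.
σ_h = pD/(2t) → p_allow = 2σ_allow t/D = 2×367.1×7.02/204 = 25.26 MPa.

p_allow = 25.3 MPa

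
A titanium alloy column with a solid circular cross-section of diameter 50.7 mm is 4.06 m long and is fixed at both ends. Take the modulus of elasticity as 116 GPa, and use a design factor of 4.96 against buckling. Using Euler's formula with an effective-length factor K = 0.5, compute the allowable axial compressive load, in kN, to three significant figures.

I = πd⁴/64 = π×50.7⁴/64 = 324300 mm⁴.
Effective length L_e = KL = 0.5×4.06 m = 2030 mm.
Euler critical load P_cr = π²EI/L_e² = π²×116000×324300/2030² = 90110 N.
P_allow = P_cr/n = 90110/4.96 = 18170 N.

P_allow = 18.2 kN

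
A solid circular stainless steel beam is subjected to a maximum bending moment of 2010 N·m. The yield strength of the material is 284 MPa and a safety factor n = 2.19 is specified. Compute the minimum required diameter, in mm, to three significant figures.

d = 54.0 mm

σ_allow = 284/2.19 = 129.7 MPa.
For a solid circular section σ = 32M/(πd³), so d³ = 32M/(π σ_allow) = 32×2010000/(π×129.7) = 157900 mm³.
d = 54.05 mm.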